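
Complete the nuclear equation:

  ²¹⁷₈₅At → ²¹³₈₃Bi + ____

alpha particle

Conserve mass number: 217 = 213 + A, so A = 4.
Conserve atomic number: 85 = 83 + Z, so Z = 2.
A = 4 and Z = 2 is ⁴₂He — an alpha particle.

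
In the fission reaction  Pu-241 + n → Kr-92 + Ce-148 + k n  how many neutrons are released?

Conserve mass number: 242 = 92 + 148 + k, so k = 242 − 240 = 2.
Check atomic number: 94 = 36 + 58 + 0 = 94. ✓

2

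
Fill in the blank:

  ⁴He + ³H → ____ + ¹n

Conserve mass number: 4 + 3 = A + 1, so A = 6.
Conserve atomic number: 2 + 1 = Z + 0, so Z = 3.
Z = 3 is lithium, so the species is ⁶Li.

Li-6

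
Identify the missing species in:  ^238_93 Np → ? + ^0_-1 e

Conserve mass number: 238 = A + 0, so A = 238.
Conserve atomic number: 93 = Z − 1, so Z = 94.
Z = 94 is plutonium, so the species is ^238_94 Pu.

Pu-238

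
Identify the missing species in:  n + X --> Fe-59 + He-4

Conserve mass number: 1 + A = 59 + 4, so A = 62.
Conserve atomic number: 0 + Z = 26 + 2, so Z = 28.
Z = 28 is nickel, so the species is Ni-62.

Ni-62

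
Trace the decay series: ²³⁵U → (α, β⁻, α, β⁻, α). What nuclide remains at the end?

Ra-223

Start: (A, Z) = (235, 92).
After α: (231, 90).
After β⁻: (231, 91).
After α: (227, 89).
After β⁻: (227, 90).
After α: (223, 88).
Z = 88 is radium.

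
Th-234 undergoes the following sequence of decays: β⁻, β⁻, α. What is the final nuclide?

Th-230

Start: (A, Z) = (234, 90).
After β⁻: (234, 91).
After β⁻: (234, 92).
After α: (230, 90).
Z = 90 is thorium.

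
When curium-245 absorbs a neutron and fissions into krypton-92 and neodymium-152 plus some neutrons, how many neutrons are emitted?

2

Conserve mass number: 246 = 92 + 152 + k, so k = 246 − 244 = 2.
Check atomic number: 96 = 36 + 60 + 0 = 96. ✓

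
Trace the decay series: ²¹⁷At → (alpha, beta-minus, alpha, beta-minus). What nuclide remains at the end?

Start: (A, Z) = (217, 85).
After α: (213, 83).
After β⁻: (213, 84).
After α: (209, 82).
After β⁻: (209, 83).
Z = 83 is bismuth.

Bi-209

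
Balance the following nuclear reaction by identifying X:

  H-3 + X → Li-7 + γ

alpha particle

Conserve mass number: 3 + A = 7 + 0, so A = 4.
Conserve atomic number: 1 + Z = 3 + 0, so Z = 2.
A = 4 and Z = 2 is He-4 — an alpha particle.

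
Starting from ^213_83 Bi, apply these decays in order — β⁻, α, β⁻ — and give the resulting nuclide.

Start: (A, Z) = (213, 83).
After β⁻: (213, 84).
After α: (209, 82).
After β⁻: (209, 83).
Z = 83 is bismuth.

Bi-209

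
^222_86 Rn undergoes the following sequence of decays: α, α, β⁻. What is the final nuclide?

Start: (A, Z) = (222, 86).
After α: (218, 84).
After α: (214, 82).
After β⁻: (214, 83).
Z = 83 is bismuth.

Bi-214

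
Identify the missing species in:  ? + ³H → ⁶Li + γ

Conserve mass number: A + 3 = 6 + 0, so A = 3.
Conserve atomic number: Z + 1 = 3 + 0, so Z = 2.
Z = 2 is helium, so the species is ³He.

He-3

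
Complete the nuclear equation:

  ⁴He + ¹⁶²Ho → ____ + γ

Tm-166

Conserve mass number: 4 + 162 = A + 0, so A = 166.
Conserve atomic number: 2 + 67 = Z + 0, so Z = 69.
Z = 69 is thulium, so the species is ¹⁶⁶Tm.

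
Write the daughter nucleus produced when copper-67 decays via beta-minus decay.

Beta-minus decay: mass number changes by +0, atomic number by +1.
A: 67 = 67; Z: 29 + 1 = 30.
Z = 30 is zinc, so the daughter is zinc-67.

Zn-67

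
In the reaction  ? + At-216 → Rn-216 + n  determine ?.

proton

Conserve mass number: A + 216 = 216 + 1, so A = 1.
Conserve atomic number: Z + 85 = 86 + 0, so Z = 1.
A = 1 and Z = 1 is H-1 — a proton.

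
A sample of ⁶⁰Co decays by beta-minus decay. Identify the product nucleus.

Beta-minus decay: mass number changes by +0, atomic number by +1.
A: 60 = 60; Z: 27 + 1 = 28.
Z = 28 is nickel, so the daughter is ⁶⁰Ni.

Ni-60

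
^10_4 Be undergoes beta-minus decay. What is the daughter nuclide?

Beta-minus decay: mass number changes by +0, atomic number by +1.
A: 10 = 10; Z: 4 + 1 = 5.
Z = 5 is boron, so the daughter is ^10_5 B.

B-10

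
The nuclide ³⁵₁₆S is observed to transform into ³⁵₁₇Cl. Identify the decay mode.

beta-minus decay

ΔA = 35 − 35 = 0; ΔZ = 17 − 16 = +1.
A is unchanged and Z rises by 1 — a neutron has become a proton (β⁻ decay).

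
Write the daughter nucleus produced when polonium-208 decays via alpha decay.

Pb-204

Alpha decay: mass number changes by -4, atomic number by -2.
A: 208 − 4 = 204; Z: 84 − 2 = 82.
Z = 82 is lead, so the daughter is lead-204.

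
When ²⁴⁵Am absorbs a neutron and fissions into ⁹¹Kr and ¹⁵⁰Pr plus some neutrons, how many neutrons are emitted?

5

Conserve mass number: 246 = 91 + 150 + k, so k = 246 − 241 = 5.
Check atomic number: 95 = 36 + 59 + 0 = 95. ✓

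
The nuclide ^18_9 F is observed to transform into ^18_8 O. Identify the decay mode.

ΔA = 18 − 18 = 0; ΔZ = 8 − 9 = -1.
A is unchanged and Z drops by 1 — a proton has become a neutron (β⁺ emission or electron capture).

beta-plus decay or electron capture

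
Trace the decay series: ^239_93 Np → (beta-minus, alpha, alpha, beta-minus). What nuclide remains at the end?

Pa-231

Start: (A, Z) = (239, 93).
After β⁻: (239, 94).
After α: (235, 92).
After α: (231, 90).
After β⁻: (231, 91).
Z = 91 is protactinium.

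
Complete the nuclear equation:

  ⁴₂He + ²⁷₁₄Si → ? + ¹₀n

Conserve mass number: 4 + 27 = A + 1, so A = 30.
Conserve atomic number: 2 + 14 = Z + 0, so Z = 16.
Z = 16 is sulfur, so the species is ³⁰₁₆S.

S-30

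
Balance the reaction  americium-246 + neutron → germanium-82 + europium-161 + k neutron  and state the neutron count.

4

Conserve mass number: 247 = 82 + 161 + k, so k = 247 − 243 = 4.
Check atomic number: 95 = 32 + 63 + 0 = 95. ✓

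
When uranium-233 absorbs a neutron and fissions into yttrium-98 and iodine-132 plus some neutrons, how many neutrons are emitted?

Conserve mass number: 234 = 98 + 132 + k, so k = 234 − 230 = 4.
Check atomic number: 92 = 39 + 53 + 0 = 92. ✓

4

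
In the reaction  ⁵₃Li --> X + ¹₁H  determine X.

Conserve mass number: 5 = A + 1, so A = 4.
Conserve atomic number: 3 = Z + 1, so Z = 2.
A = 4 and Z = 2 is ⁴₂He — an alpha particle.

He-4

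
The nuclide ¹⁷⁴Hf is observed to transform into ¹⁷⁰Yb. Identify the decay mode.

ΔA = 170 − 174 = -4; ΔZ = 70 − 72 = -2.
A drops by 4 and Z drops by 2 — the signature of alpha emission.

alpha decay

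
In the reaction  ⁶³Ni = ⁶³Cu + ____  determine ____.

beta-minus particle

Conserve mass number: 63 = 63 + A, so A = 0.
Conserve atomic number: 28 = 29 + Z, so Z = -1.
A = 0 and Z = -1 is e⁻ — a beta-minus particle.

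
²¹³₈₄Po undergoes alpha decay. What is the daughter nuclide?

Alpha decay: mass number changes by -4, atomic number by -2.
A: 213 − 4 = 209; Z: 84 − 2 = 82.
Z = 82 is lead, so the daughter is ²⁰⁹₈₂Pb.

Pb-209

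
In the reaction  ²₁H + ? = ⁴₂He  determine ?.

deuteron

Conserve mass number: 2 + A = 4, so A = 2.
Conserve atomic number: 1 + Z = 2, so Z = 1.
A = 2 and Z = 1 is ²₁H — a deuteron.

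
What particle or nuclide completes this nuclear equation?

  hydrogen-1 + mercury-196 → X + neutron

Conserve mass number: 1 + 196 = A + 1, so A = 196.
Conserve atomic number: 1 + 80 = Z + 0, so Z = 81.
Z = 81 is thallium, so the species is thallium-196.

Tl-196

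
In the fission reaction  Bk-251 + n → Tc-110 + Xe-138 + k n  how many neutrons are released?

4

Conserve mass number: 252 = 110 + 138 + k, so k = 252 − 248 = 4.
Check atomic number: 97 = 43 + 54 + 0 = 97. ✓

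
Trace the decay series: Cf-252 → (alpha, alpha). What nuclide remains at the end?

Start: (A, Z) = (252, 98).
After α: (248, 96).
After α: (244, 94).
Z = 94 is plutonium.

Pu-244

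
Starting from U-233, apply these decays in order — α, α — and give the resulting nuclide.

Start: (A, Z) = (233, 92).
After α: (229, 90).
After α: (225, 88).
Z = 88 is radium.

Ra-225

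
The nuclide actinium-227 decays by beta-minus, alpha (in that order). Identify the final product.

Start: (A, Z) = (227, 89).
After β⁻: (227, 90).
After α: (223, 88).
Z = 88 is radium.

Ra-223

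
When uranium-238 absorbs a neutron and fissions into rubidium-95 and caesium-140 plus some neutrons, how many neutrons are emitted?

Conserve mass number: 239 = 95 + 140 + k, so k = 239 − 235 = 4.
Check atomic number: 92 = 37 + 55 + 0 = 92. ✓

4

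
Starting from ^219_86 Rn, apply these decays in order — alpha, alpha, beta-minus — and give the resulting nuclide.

Start: (A, Z) = (219, 86).
After α: (215, 84).
After α: (211, 82).
After β⁻: (211, 83).
Z = 83 is bismuth.

Bi-211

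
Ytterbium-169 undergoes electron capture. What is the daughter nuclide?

Tm-169

Electron capture: mass number changes by +0, atomic number by -1.
A: 169 = 169; Z: 70 − 1 = 69.
Z = 69 is thulium, so the daughter is thulium-169.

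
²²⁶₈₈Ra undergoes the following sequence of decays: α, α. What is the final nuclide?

Po-218

Start: (A, Z) = (226, 88).
After α: (222, 86).
After α: (218, 84).
Z = 84 is polonium.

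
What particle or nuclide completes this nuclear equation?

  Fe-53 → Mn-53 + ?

Conserve mass number: 53 = 53 + A, so A = 0.
Conserve atomic number: 26 = 25 + Z, so Z = 1.
A = 0 and Z = 1 is e⁺ — a positron.

positron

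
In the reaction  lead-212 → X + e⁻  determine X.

Bi-212

Conserve mass number: 212 = A + 0, so A = 212.
Conserve atomic number: 82 = Z − 1, so Z = 83.
Z = 83 is bismuth, so the species is bismuth-212.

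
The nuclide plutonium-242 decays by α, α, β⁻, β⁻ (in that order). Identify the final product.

U-234

Start: (A, Z) = (242, 94).
After α: (238, 92).
After α: (234, 90).
After β⁻: (234, 91).
After β⁻: (234, 92).
Z = 92 is uranium.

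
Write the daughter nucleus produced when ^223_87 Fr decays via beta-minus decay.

Ra-223

Beta-minus decay: mass number changes by +0, atomic number by +1.
A: 223 = 223; Z: 87 + 1 = 88.
Z = 88 is radium, so the daughter is ^223_88 Ra.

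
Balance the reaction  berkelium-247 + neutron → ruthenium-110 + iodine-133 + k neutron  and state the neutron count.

Conserve mass number: 248 = 110 + 133 + k, so k = 248 − 243 = 5.
Check atomic number: 97 = 44 + 53 + 0 = 97. ✓

5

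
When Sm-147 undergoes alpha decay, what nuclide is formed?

Alpha decay: mass number changes by -4, atomic number by -2.
A: 147 − 4 = 143; Z: 62 − 2 = 60.
Z = 60 is neodymium, so the daughter is Nd-143.

Nd-143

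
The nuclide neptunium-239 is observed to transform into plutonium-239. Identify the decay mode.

beta-minus decay

ΔA = 239 − 239 = 0; ΔZ = 94 − 93 = +1.
A is unchanged and Z rises by 1 — a neutron has become a proton (β⁻ decay).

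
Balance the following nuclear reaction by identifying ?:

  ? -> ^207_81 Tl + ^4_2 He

Bi-211

Conserve mass number: A = 207 + 4, so A = 211.
Conserve atomic number: Z = 81 + 2, so Z = 83.
Z = 83 is bismuth, so the species is ^211_83 Bi.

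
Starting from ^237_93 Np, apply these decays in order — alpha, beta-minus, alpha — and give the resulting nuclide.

Th-229

Start: (A, Z) = (237, 93).
After α: (233, 91).
After β⁻: (233, 92).
After α: (229, 90).
Z = 90 is thorium.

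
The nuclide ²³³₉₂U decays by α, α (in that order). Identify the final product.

Ra-225

Start: (A, Z) = (233, 92).
After α: (229, 90).
After α: (225, 88).
Z = 88 is radium.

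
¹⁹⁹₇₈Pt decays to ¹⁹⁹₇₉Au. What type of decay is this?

ΔA = 199 − 199 = 0; ΔZ = 79 − 78 = +1.
A is unchanged and Z rises by 1 — a neutron has become a proton (β⁻ decay).

beta-minus decay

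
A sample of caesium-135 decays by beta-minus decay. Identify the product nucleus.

Ba-135

Beta-minus decay: mass number changes by +0, atomic number by +1.
A: 135 = 135; Z: 55 + 1 = 56.
Z = 56 is barium, so the daughter is barium-135.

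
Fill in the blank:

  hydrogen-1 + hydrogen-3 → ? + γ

Conserve mass number: 1 + 3 = A + 0, so A = 4.
Conserve atomic number: 1 + 1 = Z + 0, so Z = 2.
A = 4 and Z = 2 is helium-4 — an alpha particle.

He-4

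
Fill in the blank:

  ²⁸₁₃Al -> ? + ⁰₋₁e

Si-28

Conserve mass number: 28 = A + 0, so A = 28.
Conserve atomic number: 13 = Z − 1, so Z = 14.
Z = 14 is silicon, so the species is ²⁸₁₄Si.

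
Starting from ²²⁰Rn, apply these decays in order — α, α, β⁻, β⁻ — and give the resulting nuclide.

Start: (A, Z) = (220, 86).
After α: (216, 84).
After α: (212, 82).
After β⁻: (212, 83).
After β⁻: (212, 84).
Z = 84 is polonium.

Po-212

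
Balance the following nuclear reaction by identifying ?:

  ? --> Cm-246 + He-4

Conserve mass number: A = 246 + 4, so A = 250.
Conserve atomic number: Z = 96 + 2, so Z = 98.
Z = 98 is californium, so the species is Cf-250.

Cf-250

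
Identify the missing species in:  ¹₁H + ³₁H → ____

He-4

Conserve mass number: 1 + 3 = A, so A = 4.
Conserve atomic number: 1 + 1 = Z, so Z = 2.
A = 4 and Z = 2 is ⁴₂He — an alpha particle.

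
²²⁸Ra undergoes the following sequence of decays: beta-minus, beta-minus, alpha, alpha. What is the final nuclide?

Start: (A, Z) = (228, 88).
After β⁻: (228, 89).
After β⁻: (228, 90).
After α: (224, 88).
After α: (220, 86).
Z = 86 is radon.

Rn-220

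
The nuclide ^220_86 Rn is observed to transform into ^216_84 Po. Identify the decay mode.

alpha decay

ΔA = 216 − 220 = -4; ΔZ = 84 − 86 = -2.
A drops by 4 and Z drops by 2 — the signature of alpha emission.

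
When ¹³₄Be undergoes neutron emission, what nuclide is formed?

Be-12

Neutron emission: mass number changes by -1, atomic number by +0.
A: 13 − 1 = 12; Z: 4 = 4.
Z = 4 is beryllium, so the daughter is ¹²₄Be.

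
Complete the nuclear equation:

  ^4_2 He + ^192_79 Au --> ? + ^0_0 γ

Tl-196

Conserve mass number: 4 + 192 = A + 0, so A = 196.
Conserve atomic number: 2 + 79 = Z + 0, so Z = 81.
Z = 81 is thallium, so the species is ^196_81 Tl.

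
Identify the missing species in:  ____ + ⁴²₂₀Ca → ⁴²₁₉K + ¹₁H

neutron

Conserve mass number: A + 42 = 42 + 1, so A = 1.
Conserve atomic number: Z + 20 = 19 + 1, so Z = 0.
A = 1 and Z = 0 is ¹₀n — a neutron.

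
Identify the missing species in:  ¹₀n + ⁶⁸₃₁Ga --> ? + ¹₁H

Conserve mass number: 1 + 68 = A + 1, so A = 68.
Conserve atomic number: 0 + 31 = Z + 1, so Z = 30.
Z = 30 is zinc, so the species is ⁶⁸₃₀Zn.

Zn-68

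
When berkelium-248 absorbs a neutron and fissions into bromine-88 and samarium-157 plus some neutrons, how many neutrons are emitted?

Conserve mass number: 249 = 88 + 157 + k, so k = 249 − 245 = 4.
Check atomic number: 97 = 35 + 62 + 0 = 97. ✓

4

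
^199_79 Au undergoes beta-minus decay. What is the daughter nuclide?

Hg-199

Beta-minus decay: mass number changes by +0, atomic number by +1.
A: 199 = 199; Z: 79 + 1 = 80.
Z = 80 is mercury, so the daughter is ^199_80 Hg.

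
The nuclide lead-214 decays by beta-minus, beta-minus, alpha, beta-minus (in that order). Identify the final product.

Bi-210

Start: (A, Z) = (214, 82).
After β⁻: (214, 83).
After β⁻: (214, 84).
After α: (210, 82).
After β⁻: (210, 83).
Z = 83 is bismuth.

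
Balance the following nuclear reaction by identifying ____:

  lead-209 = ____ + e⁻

Bi-209

Conserve mass number: 209 = A + 0, so A = 209.
Conserve atomic number: 82 = Z − 1, so Z = 83.
Z = 83 is bismuth, so the species is bismuth-209.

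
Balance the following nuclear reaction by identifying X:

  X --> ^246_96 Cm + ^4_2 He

Cf-250

Conserve mass number: A = 246 + 4, so A = 250.
Conserve atomic number: Z = 96 + 2, so Z = 98.
Z = 98 is californium, so the species is ^250_98 Cf.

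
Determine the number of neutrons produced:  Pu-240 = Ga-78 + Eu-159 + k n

Conserve mass number: 240 = 78 + 159 + k, so k = 240 − 237 = 3.
Check atomic number: 94 = 31 + 63 + 0 = 94. ✓

3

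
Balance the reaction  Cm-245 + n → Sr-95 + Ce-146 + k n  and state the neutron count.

5

Conserve mass number: 246 = 95 + 146 + k, so k = 246 − 241 = 5.
Check atomic number: 96 = 38 + 58 + 0 = 96. ✓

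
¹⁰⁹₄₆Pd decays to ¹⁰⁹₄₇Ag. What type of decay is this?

ΔA = 109 − 109 = 0; ΔZ = 47 − 46 = +1.
A is unchanged and Z rises by 1 — a neutron has become a proton (β⁻ decay).

beta-minus decay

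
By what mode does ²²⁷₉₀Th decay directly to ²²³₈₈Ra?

alpha decay

ΔA = 223 − 227 = -4; ΔZ = 88 − 90 = -2.
A drops by 4 and Z drops by 2 — the signature of alpha emission.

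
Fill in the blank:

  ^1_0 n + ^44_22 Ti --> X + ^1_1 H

Conserve mass number: 1 + 44 = A + 1, so A = 44.
Conserve atomic number: 0 + 22 = Z + 1, so Z = 21.
Z = 21 is scandium, so the species is ^44_21 Sc.

Sc-44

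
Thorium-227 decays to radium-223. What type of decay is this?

alpha decay

ΔA = 223 − 227 = -4; ΔZ = 88 − 90 = -2.
A drops by 4 and Z drops by 2 — the signature of alpha emission.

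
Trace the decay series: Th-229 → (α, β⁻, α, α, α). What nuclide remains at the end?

Bi-213

Start: (A, Z) = (229, 90).
After α: (225, 88).
After β⁻: (225, 89).
After α: (221, 87).
After α: (217, 85).
After α: (213, 83).
Z = 83 is bismuth.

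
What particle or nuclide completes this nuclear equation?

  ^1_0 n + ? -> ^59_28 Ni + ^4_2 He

Conserve mass number: 1 + A = 59 + 4, so A = 62.
Conserve atomic number: 0 + Z = 28 + 2, so Z = 30.
Z = 30 is zinc, so the species is ^62_30 Zn.

Zn-62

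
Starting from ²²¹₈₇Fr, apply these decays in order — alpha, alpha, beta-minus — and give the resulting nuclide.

Po-213

Start: (A, Z) = (221, 87).
After α: (217, 85).
After α: (213, 83).
After β⁻: (213, 84).
Z = 84 is polonium.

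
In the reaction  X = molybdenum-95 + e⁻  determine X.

Conserve mass number: A = 95 + 0, so A = 95.
Conserve atomic number: Z = 42 − 1, so Z = 41.
Z = 41 is niobium, so the species is niobium-95.

Nb-95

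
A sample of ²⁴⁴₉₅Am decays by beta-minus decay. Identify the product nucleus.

Beta-minus decay: mass number changes by +0, atomic number by +1.
A: 244 = 244; Z: 95 + 1 = 96.
Z = 96 is curium, so the daughter is ²⁴⁴₉₆Cm.

Cm-244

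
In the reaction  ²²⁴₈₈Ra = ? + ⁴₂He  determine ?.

Rn-220

Conserve mass number: 224 = A + 4, so A = 220.
Conserve atomic number: 88 = Z + 2, so Z = 86.
Z = 86 is radon, so the species is ²²⁰₈₆Rn.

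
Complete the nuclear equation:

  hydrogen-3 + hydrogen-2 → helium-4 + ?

Conserve mass number: 3 + 2 = 4 + A, so A = 1.
Conserve atomic number: 1 + 1 = 2 + Z, so Z = 0.
A = 1 and Z = 0 is neutron — a neutron.

neutron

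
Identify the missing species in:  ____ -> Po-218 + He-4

Rn-222

Conserve mass number: A = 218 + 4, so A = 222.
Conserve atomic number: Z = 84 + 2, so Z = 86.
Z = 86 is radon, so the species is Rn-222.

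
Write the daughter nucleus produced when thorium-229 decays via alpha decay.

Alpha decay: mass number changes by -4, atomic number by -2.
A: 229 − 4 = 225; Z: 90 − 2 = 88.
Z = 88 is radium, so the daughter is radium-225.

Ra-225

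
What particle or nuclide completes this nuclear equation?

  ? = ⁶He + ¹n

He-7

Conserve mass number: A = 6 + 1, so A = 7.
Conserve atomic number: Z = 2 + 0, so Z = 2.
Z = 2 is helium, so the species is ⁷He.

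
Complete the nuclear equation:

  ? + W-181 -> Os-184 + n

Conserve mass number: A + 181 = 184 + 1, so A = 4.
Conserve atomic number: Z + 74 = 76 + 0, so Z = 2.
A = 4 and Z = 2 is He-4 — an alpha particle.

alpha particle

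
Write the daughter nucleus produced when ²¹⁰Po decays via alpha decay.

Pb-206

Alpha decay: mass number changes by -4, atomic number by -2.
A: 210 − 4 = 206; Z: 84 − 2 = 82.
Z = 82 is lead, so the daughter is ²⁰⁶Pb.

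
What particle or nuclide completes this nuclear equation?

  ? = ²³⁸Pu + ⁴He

Conserve mass number: A = 238 + 4, so A = 242.
Conserve atomic number: Z = 94 + 2, so Z = 96.
Z = 96 is curium, so the species is ²⁴²Cm.

Cm-242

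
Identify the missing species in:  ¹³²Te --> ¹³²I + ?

Conserve mass number: 132 = 132 + A, so A = 0.
Conserve atomic number: 52 = 53 + Z, so Z = -1.
A = 0 and Z = -1 is e⁻ — a beta-minus particle.

beta-minus particle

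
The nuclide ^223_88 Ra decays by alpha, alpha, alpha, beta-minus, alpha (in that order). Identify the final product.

Start: (A, Z) = (223, 88).
After α: (219, 86).
After α: (215, 84).
After α: (211, 82).
After β⁻: (211, 83).
After α: (207, 81).
Z = 81 is thallium.

Tl-207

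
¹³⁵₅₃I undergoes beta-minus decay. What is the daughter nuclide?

Beta-minus decay: mass number changes by +0, atomic number by +1.
A: 135 = 135; Z: 53 + 1 = 54.
Z = 54 is xenon, so the daughter is ¹³⁵₅₄Xe.

Xe-135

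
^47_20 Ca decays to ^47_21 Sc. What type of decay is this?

beta-minus decay

ΔA = 47 − 47 = 0; ΔZ = 21 − 20 = +1.
A is unchanged and Z rises by 1 — a neutron has become a proton (β⁻ decay).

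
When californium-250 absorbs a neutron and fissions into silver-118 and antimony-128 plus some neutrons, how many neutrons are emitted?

5

Conserve mass number: 251 = 118 + 128 + k, so k = 251 − 246 = 5.
Check atomic number: 98 = 47 + 51 + 0 = 98. ✓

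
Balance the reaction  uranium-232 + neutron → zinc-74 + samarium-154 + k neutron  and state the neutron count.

Conserve mass number: 233 = 74 + 154 + k, so k = 233 − 228 = 5.
Check atomic number: 92 = 30 + 62 + 0 = 92. ✓

5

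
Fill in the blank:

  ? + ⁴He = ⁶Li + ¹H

Conserve mass number: A + 4 = 6 + 1, so A = 3.
Conserve atomic number: Z + 2 = 3 + 1, so Z = 2.
Z = 2 is helium, so the species is ³He.

He-3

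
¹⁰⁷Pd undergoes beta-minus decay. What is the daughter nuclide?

Ag-107

Beta-minus decay: mass number changes by +0, atomic number by +1.
A: 107 = 107; Z: 46 + 1 = 47.
Z = 47 is silver, so the daughter is ¹⁰⁷Ag.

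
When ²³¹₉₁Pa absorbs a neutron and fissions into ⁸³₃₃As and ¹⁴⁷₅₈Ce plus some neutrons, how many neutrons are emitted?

Conserve mass number: 232 = 83 + 147 + k, so k = 232 − 230 = 2.
Check atomic number: 91 = 33 + 58 + 0 = 91. ✓

2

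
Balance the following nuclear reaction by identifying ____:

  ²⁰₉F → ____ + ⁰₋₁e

Ne-20

Conserve mass number: 20 = A + 0, so A = 20.
Conserve atomic number: 9 = Z − 1, so Z = 10.
Z = 10 is neon, so the species is ²⁰₁₀Ne.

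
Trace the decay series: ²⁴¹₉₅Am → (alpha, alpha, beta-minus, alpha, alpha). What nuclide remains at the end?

Ra-225

Start: (A, Z) = (241, 95).
After α: (237, 93).
After α: (233, 91).
After β⁻: (233, 92).
After α: (229, 90).
After α: (225, 88).
Z = 88 is radium.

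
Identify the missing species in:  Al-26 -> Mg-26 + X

Conserve mass number: 26 = 26 + A, so A = 0.
Conserve atomic number: 13 = 12 + Z, so Z = 1.
A = 0 and Z = 1 is e⁺ — a positron.

positron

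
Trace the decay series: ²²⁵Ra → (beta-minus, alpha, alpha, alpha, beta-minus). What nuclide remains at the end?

Start: (A, Z) = (225, 88).
After β⁻: (225, 89).
After α: (221, 87).
After α: (217, 85).
After α: (213, 83).
After β⁻: (213, 84).
Z = 84 is polonium.

Po-213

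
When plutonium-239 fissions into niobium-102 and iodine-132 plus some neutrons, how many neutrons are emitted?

5

Conserve mass number: 239 = 102 + 132 + k, so k = 239 − 234 = 5.
Check atomic number: 94 = 41 + 53 + 0 = 94. ✓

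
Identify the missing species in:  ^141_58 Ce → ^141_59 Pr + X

beta-minus particle

Conserve mass number: 141 = 141 + A, so A = 0.
Conserve atomic number: 58 = 59 + Z, so Z = -1.
A = 0 and Z = -1 is ^0_-1 e — a beta-minus particle.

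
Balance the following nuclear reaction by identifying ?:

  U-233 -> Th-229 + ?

alpha particle

Conserve mass number: 233 = 229 + A, so A = 4.
Conserve atomic number: 92 = 90 + Z, so Z = 2.
A = 4 and Z = 2 is He-4 — an alpha particle.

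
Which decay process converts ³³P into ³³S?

beta-minus decay

ΔA = 33 − 33 = 0; ΔZ = 16 − 15 = +1.
A is unchanged and Z rises by 1 — a neutron has become a proton (β⁻ decay).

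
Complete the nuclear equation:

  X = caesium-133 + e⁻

Conserve mass number: A = 133 + 0, so A = 133.
Conserve atomic number: Z = 55 − 1, so Z = 54.
Z = 54 is xenon, so the species is xenon-133.

Xe-133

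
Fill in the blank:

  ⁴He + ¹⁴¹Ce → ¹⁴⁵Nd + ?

Conserve mass number: 4 + 141 = 145 + A, so A = 0.
Conserve atomic number: 2 + 58 = 60 + Z, so Z = 0.
A = 0 and Z = 0 is γ — a gamma ray.

gamma ray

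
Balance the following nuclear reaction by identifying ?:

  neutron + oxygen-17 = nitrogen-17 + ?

proton

Conserve mass number: 1 + 17 = 17 + A, so A = 1.
Conserve atomic number: 0 + 8 = 7 + Z, so Z = 1.
A = 1 and Z = 1 is hydrogen-1 — a proton.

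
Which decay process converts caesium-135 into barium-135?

ΔA = 135 − 135 = 0; ΔZ = 56 − 55 = +1.
A is unchanged and Z rises by 1 — a neutron has become a proton (β⁻ decay).

beta-minus decay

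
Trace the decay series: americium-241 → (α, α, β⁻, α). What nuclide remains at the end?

Start: (A, Z) = (241, 95).
After α: (237, 93).
After α: (233, 91).
After β⁻: (233, 92).
After α: (229, 90).
Z = 90 is thorium.

Th-229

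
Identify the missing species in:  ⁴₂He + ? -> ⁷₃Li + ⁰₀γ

Conserve mass number: 4 + A = 7 + 0, so A = 3.
Conserve atomic number: 2 + Z = 3 + 0, so Z = 1.
A = 3 and Z = 1 is ³₁H — a triton.

triton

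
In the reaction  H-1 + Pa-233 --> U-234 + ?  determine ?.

gamma ray

Conserve mass number: 1 + 233 = 234 + A, so A = 0.
Conserve atomic number: 1 + 91 = 92 + Z, so Z = 0.
A = 0 and Z = 0 is γ — a gamma ray.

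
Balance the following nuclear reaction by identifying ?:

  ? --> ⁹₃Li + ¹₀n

Conserve mass number: A = 9 + 1, so A = 10.
Conserve atomic number: Z = 3 + 0, so Z = 3.
Z = 3 is lithium, so the species is ¹⁰₃Li.

Li-10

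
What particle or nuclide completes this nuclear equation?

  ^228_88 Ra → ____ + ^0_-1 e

Conserve mass number: 228 = A + 0, so A = 228.
Conserve atomic number: 88 = Z − 1, so Z = 89.
Z = 89 is actinium, so the species is ^228_89 Ac.

Ac-228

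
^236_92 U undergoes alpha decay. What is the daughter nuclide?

Th-232

Alpha decay: mass number changes by -4, atomic number by -2.
A: 236 − 4 = 232; Z: 92 − 2 = 90.
Z = 90 is thorium, so the daughter is ^232_90 Th.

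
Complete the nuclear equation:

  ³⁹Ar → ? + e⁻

Conserve mass number: 39 = A + 0, so A = 39.
Conserve atomic number: 18 = Z − 1, so Z = 19.
Z = 19 is potassium, so the species is ³⁹K.

K-39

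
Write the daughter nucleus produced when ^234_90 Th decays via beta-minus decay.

Pa-234

Beta-minus decay: mass number changes by +0, atomic number by +1.
A: 234 = 234; Z: 90 + 1 = 91.
Z = 91 is protactinium, so the daughter is ^234_91 Pa.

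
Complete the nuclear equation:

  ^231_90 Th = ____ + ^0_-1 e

Conserve mass number: 231 = A + 0, so A = 231.
Conserve atomic number: 90 = Z − 1, so Z = 91.
Z = 91 is protactinium, so the species is ^231_91 Pa.

Pa-231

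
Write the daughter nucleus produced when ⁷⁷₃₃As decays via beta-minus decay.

Se-77

Beta-minus decay: mass number changes by +0, atomic number by +1.
A: 77 = 77; Z: 33 + 1 = 34.
Z = 34 is selenium, so the daughter is ⁷⁷₃₄Se.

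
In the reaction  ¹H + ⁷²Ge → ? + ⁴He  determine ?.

Ga-69

Conserve mass number: 1 + 72 = A + 4, so A = 69.
Conserve atomic number: 1 + 32 = Z + 2, so Z = 31.
Z = 31 is gallium, so the species is ⁶⁹Ga.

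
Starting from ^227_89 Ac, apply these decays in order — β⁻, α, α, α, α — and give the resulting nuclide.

Start: (A, Z) = (227, 89).
After β⁻: (227, 90).
After α: (223, 88).
After α: (219, 86).
After α: (215, 84).
After α: (211, 82).
Z = 82 is lead.

Pb-211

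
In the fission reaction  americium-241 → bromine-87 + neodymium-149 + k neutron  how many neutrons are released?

5

Conserve mass number: 241 = 87 + 149 + k, so k = 241 − 236 = 5.
Check atomic number: 95 = 35 + 60 + 0 = 95. ✓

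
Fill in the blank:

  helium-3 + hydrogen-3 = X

Li-6

Conserve mass number: 3 + 3 = A, so A = 6.
Conserve atomic number: 2 + 1 = Z, so Z = 3.
Z = 3 is lithium, so the species is lithium-6.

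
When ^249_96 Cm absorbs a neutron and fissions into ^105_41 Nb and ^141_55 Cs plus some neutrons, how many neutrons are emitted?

Conserve mass number: 250 = 105 + 141 + k, so k = 250 − 246 = 4.
Check atomic number: 96 = 41 + 55 + 0 = 96. ✓

4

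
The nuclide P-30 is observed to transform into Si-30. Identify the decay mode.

beta-plus decay or electron capture

ΔA = 30 − 30 = 0; ΔZ = 14 − 15 = -1.
A is unchanged and Z drops by 1 — a proton has become a neutron (β⁺ emission or electron capture).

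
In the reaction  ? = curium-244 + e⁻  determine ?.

Am-244

Conserve mass number: A = 244 + 0, so A = 244.
Conserve atomic number: Z = 96 − 1, so Z = 95.
Z = 95 is americium, so the species is americium-244.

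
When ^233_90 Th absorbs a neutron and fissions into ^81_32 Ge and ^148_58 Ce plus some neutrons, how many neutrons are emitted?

5

Conserve mass number: 234 = 81 + 148 + k, so k = 234 − 229 = 5.
Check atomic number: 90 = 32 + 58 + 0 = 90. ✓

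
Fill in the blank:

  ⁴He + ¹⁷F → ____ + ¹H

Conserve mass number: 4 + 17 = A + 1, so A = 20.
Conserve atomic number: 2 + 9 = Z + 1, so Z = 10.
Z = 10 is neon, so the species is ²⁰Ne.

Ne-20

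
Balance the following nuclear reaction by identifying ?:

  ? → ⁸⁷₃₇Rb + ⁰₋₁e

Kr-87

Conserve mass number: A = 87 + 0, so A = 87.
Conserve atomic number: Z = 37 − 1, so Z = 36.
Z = 36 is krypton, so the species is ⁸⁷₃₆Kr.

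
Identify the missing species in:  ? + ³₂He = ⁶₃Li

triton

Conserve mass number: A + 3 = 6, so A = 3.
Conserve atomic number: Z + 2 = 3, so Z = 1.
A = 3 and Z = 1 is ³₁H — a triton.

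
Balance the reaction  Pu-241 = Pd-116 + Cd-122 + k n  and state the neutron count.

Conserve mass number: 241 = 116 + 122 + k, so k = 241 − 238 = 3.
Check atomic number: 94 = 46 + 48 + 0 = 94. ✓

3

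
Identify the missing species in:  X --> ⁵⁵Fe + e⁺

Co-55

Conserve mass number: A = 55 + 0, so A = 55.
Conserve atomic number: Z = 26 + 1, so Z = 27.
Z = 27 is cobalt, so the species is ⁵⁵Co.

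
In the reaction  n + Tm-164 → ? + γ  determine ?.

Tm-165

Conserve mass number: 1 + 164 = A + 0, so A = 165.
Conserve atomic number: 0 + 69 = Z + 0, so Z = 69.
Z = 69 is thulium, so the species is Tm-165.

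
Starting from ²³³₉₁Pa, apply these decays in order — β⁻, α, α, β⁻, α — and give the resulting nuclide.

Fr-221

Start: (A, Z) = (233, 91).
After β⁻: (233, 92).
After α: (229, 90).
After α: (225, 88).
After β⁻: (225, 89).
After α: (221, 87).
Z = 87 is francium.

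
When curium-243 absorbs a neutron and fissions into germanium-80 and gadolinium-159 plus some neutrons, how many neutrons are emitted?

5

Conserve mass number: 244 = 80 + 159 + k, so k = 244 − 239 = 5.
Check atomic number: 96 = 32 + 64 + 0 = 96. ✓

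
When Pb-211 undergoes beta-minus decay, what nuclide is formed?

Beta-minus decay: mass number changes by +0, atomic number by +1.
A: 211 = 211; Z: 82 + 1 = 83.
Z = 83 is bismuth, so the daughter is Bi-211.

Bi-211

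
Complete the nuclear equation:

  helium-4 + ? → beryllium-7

Conserve mass number: 4 + A = 7, so A = 3.
Conserve atomic number: 2 + Z = 4, so Z = 2.
Z = 2 is helium, so the species is helium-3.

He-3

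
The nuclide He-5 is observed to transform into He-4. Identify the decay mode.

neutron emission

ΔA = 4 − 5 = -1; ΔZ = 2 − 2 = +0.
A drops by 1 with Z unchanged — a neutron was emitted.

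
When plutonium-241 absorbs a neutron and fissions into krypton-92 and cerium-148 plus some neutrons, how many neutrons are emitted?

2

Conserve mass number: 242 = 92 + 148 + k, so k = 242 − 240 = 2.
Check atomic number: 94 = 36 + 58 + 0 = 94. ✓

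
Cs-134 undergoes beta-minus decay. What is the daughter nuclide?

Beta-minus decay: mass number changes by +0, atomic number by +1.
A: 134 = 134; Z: 55 + 1 = 56.
Z = 56 is barium, so the daughter is Ba-134.

Ba-134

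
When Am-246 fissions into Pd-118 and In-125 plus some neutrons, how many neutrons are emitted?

Conserve mass number: 246 = 118 + 125 + k, so k = 246 − 243 = 3.
Check atomic number: 95 = 46 + 49 + 0 = 95. ✓

3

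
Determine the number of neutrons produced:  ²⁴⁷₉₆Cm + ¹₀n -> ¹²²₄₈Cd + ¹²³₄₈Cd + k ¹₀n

3

Conserve mass number: 248 = 122 + 123 + k, so k = 248 − 245 = 3.
Check atomic number: 96 = 48 + 48 + 0 = 96. ✓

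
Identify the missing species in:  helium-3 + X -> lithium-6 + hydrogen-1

alpha particle

Conserve mass number: 3 + A = 6 + 1, so A = 4.
Conserve atomic number: 2 + Z = 3 + 1, so Z = 2.
A = 4 and Z = 2 is helium-4 — an alpha particle.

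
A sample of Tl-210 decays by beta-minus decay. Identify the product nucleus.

Pb-210

Beta-minus decay: mass number changes by +0, atomic number by +1.
A: 210 = 210; Z: 81 + 1 = 82.
Z = 82 is lead, so the daughter is Pb-210.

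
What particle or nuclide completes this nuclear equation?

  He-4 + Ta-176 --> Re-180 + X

gamma ray

Conserve mass number: 4 + 176 = 180 + A, so A = 0.
Conserve atomic number: 2 + 73 = 75 + Z, so Z = 0.
A = 0 and Z = 0 is γ — a gamma ray.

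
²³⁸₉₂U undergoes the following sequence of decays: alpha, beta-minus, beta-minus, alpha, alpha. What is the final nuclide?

Start: (A, Z) = (238, 92).
After α: (234, 90).
After β⁻: (234, 91).
After β⁻: (234, 92).
After α: (230, 90).
After α: (226, 88).
Z = 88 is radium.

Ra-226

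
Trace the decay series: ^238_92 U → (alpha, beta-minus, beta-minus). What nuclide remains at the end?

Start: (A, Z) = (238, 92).
After α: (234, 90).
After β⁻: (234, 91).
After β⁻: (234, 92).
Z = 92 is uranium.

U-234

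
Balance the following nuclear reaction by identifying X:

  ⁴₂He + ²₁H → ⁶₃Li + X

gamma ray

Conserve mass number: 4 + 2 = 6 + A, so A = 0.
Conserve atomic number: 2 + 1 = 3 + Z, so Z = 0.
A = 0 and Z = 0 is ⁰₀γ — a gamma ray.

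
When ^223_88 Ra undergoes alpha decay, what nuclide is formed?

Rn-219

Alpha decay: mass number changes by -4, atomic number by -2.
A: 223 − 4 = 219; Z: 88 − 2 = 86.
Z = 86 is radon, so the daughter is ^219_86 Rn.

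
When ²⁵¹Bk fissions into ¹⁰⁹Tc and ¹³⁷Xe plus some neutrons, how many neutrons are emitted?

5

Conserve mass number: 251 = 109 + 137 + k, so k = 251 − 246 = 5.
Check atomic number: 97 = 43 + 54 + 0 = 97. ✓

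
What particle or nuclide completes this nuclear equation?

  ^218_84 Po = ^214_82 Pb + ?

alpha particle

Conserve mass number: 218 = 214 + A, so A = 4.
Conserve atomic number: 84 = 82 + Z, so Z = 2.
A = 4 and Z = 2 is ^4_2 He — an alpha particle.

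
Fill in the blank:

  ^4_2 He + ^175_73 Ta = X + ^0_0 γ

Re-179

Conserve mass number: 4 + 175 = A + 0, so A = 179.
Conserve atomic number: 2 + 73 = Z + 0, so Z = 75.
Z = 75 is rhenium, so the species is ^179_75 Re.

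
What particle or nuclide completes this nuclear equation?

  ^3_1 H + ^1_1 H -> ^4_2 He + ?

Conserve mass number: 3 + 1 = 4 + A, so A = 0.
Conserve atomic number: 1 + 1 = 2 + Z, so Z = 0.
A = 0 and Z = 0 is ^0_0 γ — a gamma ray.

gamma ray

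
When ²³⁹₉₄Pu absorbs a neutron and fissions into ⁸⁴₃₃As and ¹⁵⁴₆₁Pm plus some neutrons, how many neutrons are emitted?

2

Conserve mass number: 240 = 84 + 154 + k, so k = 240 − 238 = 2.
Check atomic number: 94 = 33 + 61 + 0 = 94. ✓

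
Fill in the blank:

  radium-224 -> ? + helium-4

Rn-220

Conserve mass number: 224 = A + 4, so A = 220.
Conserve atomic number: 88 = Z + 2, so Z = 86.
Z = 86 is radon, so the species is radon-220.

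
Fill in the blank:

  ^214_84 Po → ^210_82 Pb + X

Conserve mass number: 214 = 210 + A, so A = 4.
Conserve atomic number: 84 = 82 + Z, so Z = 2.
A = 4 and Z = 2 is ^4_2 He — an alpha particle.

alpha particle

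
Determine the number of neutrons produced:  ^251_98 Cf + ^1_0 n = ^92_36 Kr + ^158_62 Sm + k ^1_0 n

2

Conserve mass number: 252 = 92 + 158 + k, so k = 252 − 250 = 2.
Check atomic number: 98 = 36 + 62 + 0 = 98. ✓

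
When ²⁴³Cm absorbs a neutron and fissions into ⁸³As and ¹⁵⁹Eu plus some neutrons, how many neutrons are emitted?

2

Conserve mass number: 244 = 83 + 159 + k, so k = 244 − 242 = 2.
Check atomic number: 96 = 33 + 63 + 0 = 96. ✓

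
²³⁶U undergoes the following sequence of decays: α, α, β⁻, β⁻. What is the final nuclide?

Th-228

Start: (A, Z) = (236, 92).
After α: (232, 90).
After α: (228, 88).
After β⁻: (228, 89).
After β⁻: (228, 90).
Z = 90 is thorium.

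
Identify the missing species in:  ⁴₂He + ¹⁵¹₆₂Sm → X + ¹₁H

Conserve mass number: 4 + 151 = A + 1, so A = 154.
Conserve atomic number: 2 + 62 = Z + 1, so Z = 63.
Z = 63 is europium, so the species is ¹⁵⁴₆₃Eu.

Eu-154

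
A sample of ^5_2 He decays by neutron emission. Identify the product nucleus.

Neutron emission: mass number changes by -1, atomic number by +0.
A: 5 − 1 = 4; Z: 2 = 2.
Z = 2 is helium, so the daughter is ^4_2 He.

He-4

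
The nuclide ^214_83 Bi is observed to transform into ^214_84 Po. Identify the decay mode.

beta-minus decay

ΔA = 214 − 214 = 0; ΔZ = 84 − 83 = +1.
A is unchanged and Z rises by 1 — a neutron has become a proton (β⁻ decay).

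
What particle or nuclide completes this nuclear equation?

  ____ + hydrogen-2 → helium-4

deuteron

Conserve mass number: A + 2 = 4, so A = 2.
Conserve atomic number: Z + 1 = 2, so Z = 1.
A = 2 and Z = 1 is hydrogen-2 — a deuteron.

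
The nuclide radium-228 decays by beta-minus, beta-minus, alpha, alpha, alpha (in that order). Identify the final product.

Start: (A, Z) = (228, 88).
After β⁻: (228, 89).
After β⁻: (228, 90).
After α: (224, 88).
After α: (220, 86).
After α: (216, 84).
Z = 84 is polonium.

Po-216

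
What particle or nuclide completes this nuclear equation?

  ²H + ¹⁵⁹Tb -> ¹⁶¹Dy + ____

gamma ray

Conserve mass number: 2 + 159 = 161 + A, so A = 0.
Conserve atomic number: 1 + 65 = 66 + Z, so Z = 0.
A = 0 and Z = 0 is γ — a gamma ray.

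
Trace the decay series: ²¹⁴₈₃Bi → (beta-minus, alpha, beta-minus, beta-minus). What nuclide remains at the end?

Po-210

Start: (A, Z) = (214, 83).
After β⁻: (214, 84).
After α: (210, 82).
After β⁻: (210, 83).
After β⁻: (210, 84).
Z = 84 is polonium.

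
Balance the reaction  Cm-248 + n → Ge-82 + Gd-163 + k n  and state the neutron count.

4

Conserve mass number: 249 = 82 + 163 + k, so k = 249 − 245 = 4.
Check atomic number: 96 = 32 + 64 + 0 = 96. ✓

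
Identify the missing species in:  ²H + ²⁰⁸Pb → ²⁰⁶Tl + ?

alpha particle

Conserve mass number: 2 + 208 = 206 + A, so A = 4.
Conserve atomic number: 1 + 82 = 81 + Z, so Z = 2.
A = 4 and Z = 2 is ⁴He — an alpha particle.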